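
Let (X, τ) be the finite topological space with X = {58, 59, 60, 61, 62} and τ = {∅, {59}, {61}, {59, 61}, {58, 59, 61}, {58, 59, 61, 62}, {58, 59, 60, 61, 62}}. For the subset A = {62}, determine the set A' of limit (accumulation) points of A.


A' = {60}

For each x ∈ X, list the open sets U ∈ τ with x ∈ U, then check whether U ∩ (A ∖ {x}) ≠ ∅ for every such U.
  x = 58: open {58, 59, 61} ∋ x has {58, 59, 61} ∩ (A ∖ {58}) = ∅, so x is NOT a limit point.
  x = 59: open {59} ∋ x has {59} ∩ (A ∖ {59}) = ∅, so x is NOT a limit point.
  x = 60: opens ∋ x are {58, 59, 60, 61, 62}; each meets A ∖ {60}, so x IS a limit point.
  x = 61: open {61} ∋ x has {61} ∩ (A ∖ {61}) = ∅, so x is NOT a limit point.
  x = 62: open {58, 59, 61, 62} ∋ x has {58, 59, 61, 62} ∩ (A ∖ {62}) = ∅, so x is NOT a limit point.
Collecting: A' = {60}.


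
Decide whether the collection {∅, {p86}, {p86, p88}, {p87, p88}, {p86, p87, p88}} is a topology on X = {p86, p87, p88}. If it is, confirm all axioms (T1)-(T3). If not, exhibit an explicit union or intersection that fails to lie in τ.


τ is NOT a topology on X.

Axiom (T1): ∅ ∈ τ? Yes; X ∈ τ? Yes.
Axiom (T2/T3): check pairwise unions and intersections of members of τ.
Counterexample for (T3): {p86, p88} ∩ {p87, p88} = {p88} ∉ τ. Therefore τ is NOT a topology.


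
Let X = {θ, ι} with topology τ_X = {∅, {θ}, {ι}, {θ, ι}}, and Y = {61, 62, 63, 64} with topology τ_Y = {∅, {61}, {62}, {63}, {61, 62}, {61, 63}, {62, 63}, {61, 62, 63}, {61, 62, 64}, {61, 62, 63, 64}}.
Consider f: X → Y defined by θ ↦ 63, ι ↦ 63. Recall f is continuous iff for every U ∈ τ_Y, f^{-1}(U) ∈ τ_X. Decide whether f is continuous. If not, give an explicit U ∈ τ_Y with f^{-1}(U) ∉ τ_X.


f IS continuous.

Compute f^{-1}(U) for each U ∈ τ_Y:
  U = ∅: f^{-1}(U) = ∅ ∈ τ_X ✓.
  U = {61}: f^{-1}(U) = ∅ ∈ τ_X ✓.
  U = {62}: f^{-1}(U) = ∅ ∈ τ_X ✓.
  U = {63}: f^{-1}(U) = {θ, ι} ∈ τ_X ✓.
  U = {61, 62}: f^{-1}(U) = ∅ ∈ τ_X ✓.
  U = {61, 63}: f^{-1}(U) = {θ, ι} ∈ τ_X ✓.
  U = {62, 63}: f^{-1}(U) = {θ, ι} ∈ τ_X ✓.
  U = {61, 62, 63}: f^{-1}(U) = {θ, ι} ∈ τ_X ✓.
  U = {61, 62, 64}: f^{-1}(U) = ∅ ∈ τ_X ✓.
  U = {61, 62, 63, 64}: f^{-1}(U) = {θ, ι} ∈ τ_X ✓.
Every preimage lies in τ_X, so f IS continuous.


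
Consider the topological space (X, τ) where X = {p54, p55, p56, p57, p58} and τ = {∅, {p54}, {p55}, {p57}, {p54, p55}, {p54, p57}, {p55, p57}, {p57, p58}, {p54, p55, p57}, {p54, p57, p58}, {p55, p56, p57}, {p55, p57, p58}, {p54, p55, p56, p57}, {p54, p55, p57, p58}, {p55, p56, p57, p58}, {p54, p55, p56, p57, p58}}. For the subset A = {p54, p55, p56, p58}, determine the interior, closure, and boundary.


int(A) = {p54, p55}, cl(A) = {p54, p55, p56, p58}, ∂A = {p56, p58}.

Closed sets in (X, τ) are complements of opens:
  closed(X, τ) = {∅, {p54}, {p56}, {p58}, {p54, p56}, {p54, p58}, {p55, p56}, {p56, p58}, {p54, p55, p56}, {p54, p56, p58}, {p55, p56, p58}, {p56, p57, p58}, {p54, p55, p56, p58}, {p54, p56, p57, p58}, {p55, p56, p57, p58}, {p54, p55, p56, p57, p58}}.
int(A) = ⋃ {U ∈ τ : U ⊆ A}. Opens contained in A: ∅, {p54}, {p55}, {p54, p55}.
Taking the union of these: int(A) = {p54, p55}.
cl(A) = ⋂ {C closed : A ⊆ C}. Closed sets containing A: {p54, p55, p56, p58}, {p54, p55, p56, p57, p58}.
Intersecting these: cl(A) = {p54, p55, p56, p58}.
∂A = cl(A) ∖ int(A) = {p54, p55, p56, p58} ∖ {p54, p55} = {p56, p58}.


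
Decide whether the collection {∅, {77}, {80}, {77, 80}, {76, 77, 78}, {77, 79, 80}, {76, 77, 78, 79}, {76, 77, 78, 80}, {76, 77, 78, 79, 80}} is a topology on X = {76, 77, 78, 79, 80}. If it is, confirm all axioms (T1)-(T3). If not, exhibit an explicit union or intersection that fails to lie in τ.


τ is NOT a topology on X.

Axiom (T1): ∅ ∈ τ? Yes; X ∈ τ? Yes.
Axiom (T2/T3): check pairwise unions and intersections of members of τ.
Counterexample for (T3): {77, 79, 80} ∩ {76, 77, 78, 79} = {77, 79} ∉ τ. Therefore τ is NOT a topology.


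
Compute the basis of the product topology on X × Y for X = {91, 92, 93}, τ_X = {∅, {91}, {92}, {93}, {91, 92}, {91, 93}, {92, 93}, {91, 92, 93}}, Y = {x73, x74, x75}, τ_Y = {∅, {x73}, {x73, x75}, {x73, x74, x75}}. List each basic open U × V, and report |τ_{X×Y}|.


Basis B = {∅ × ∅, {91} × {x73}, {92} × {x73}, {93} × {x73}, {91} × {x73, x75}, {91, 92} × {x73}, {91, 93} × {x73}, {92} × {x73, x75}, {92, 93} × {x73}, {93} × {x73, x75}, {91} × {x73, x74, x75}, {91, 92, 93} × {x73}, {92} × {x73, x74, x75}, {93} × {x73, x74, x75}, {91, 92} × {x73, x75}, {91, 93} × {x73, x75}, {92, 93} × {x73, x75}, {91, 92} × {x73, x74, x75}, {91, 93} × {x73, x74, x75}, {91, 92, 93} × {x73, x75}, {92, 93} × {x73, x74, x75}, {91, 92, 93} × {x73, x74, x75}}; |τ_{X×Y}| = 64.

Enumerate products U × V with U ∈ τ_X, V ∈ τ_Y (deduplicated):
  ∅ × ∅ = {} (∅)
  {91} × {x73} = {(91,x73)}
  {92} × {x73} = {(92,x73)}
  {93} × {x73} = {(93,x73)}
  {91} × {x73, x75} = {(91,x73), (91,x75)}
  {91, 92} × {x73} = {(91,x73), (92,x73)}
  {91, 93} × {x73} = {(91,x73), (93,x73)}
  {92} × {x73, x75} = {(92,x73), (92,x75)}
  {92, 93} × {x73} = {(92,x73), (93,x73)}
  {93} × {x73, x75} = {(93,x73), (93,x75)}
  {91} × {x73, x74, x75} = {(91,x73), (91,x74), (91,x75)}
  {91, 92, 93} × {x73} = {(91,x73), (92,x73), (93,x73)}
  {92} × {x73, x74, x75} = {(92,x73), (92,x74), (92,x75)}
  {93} × {x73, x74, x75} = {(93,x73), (93,x74), (93,x75)}
  {91, 92} × {x73, x75} = {(91,x73), (91,x75), (92,x73), (92,x75)}
  {91, 93} × {x73, x75} = {(91,x73), (91,x75), (93,x73), (93,x75)}
  {92, 93} × {x73, x75} = {(92,x73), (92,x75), (93,x73), (93,x75)}
  {91, 92} × {x73, x74, x75} = {(91,x73), (91,x74), (91,x75), (92,x73), (92,x74), (92,x75)}
  {91, 93} × {x73, x74, x75} = {(91,x73), (91,x74), (91,x75), (93,x73), (93,x74), (93,x75)}
  {91, 92, 93} × {x73, x75} = {(91,x73), (91,x75), (92,x73), (92,x75), (93,x73), (93,x75)}
  {92, 93} × {x73, x74, x75} = {(92,x73), (92,x74), (92,x75), (93,x73), (93,x74), (93,x75)}
  {91, 92, 93} × {x73, x74, x75} = {(91,x73), (91,x74), (91,x75), (92,x73), (92,x74), (92,x75), (93,x73), (93,x74), (93,x75)}
These 22 distinct sets form the basis B.
Close under arbitrary unions to get τ_{X×Y}; counting gives |τ_{X×Y}| = 64.


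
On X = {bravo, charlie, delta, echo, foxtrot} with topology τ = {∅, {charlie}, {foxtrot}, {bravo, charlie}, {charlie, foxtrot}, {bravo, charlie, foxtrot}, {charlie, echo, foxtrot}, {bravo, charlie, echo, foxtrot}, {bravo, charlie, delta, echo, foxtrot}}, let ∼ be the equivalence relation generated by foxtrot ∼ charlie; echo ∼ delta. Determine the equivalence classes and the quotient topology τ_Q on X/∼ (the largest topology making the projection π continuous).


X/∼ = {[bravo], [charlie=foxtrot], [delta=echo]}; |τ_Q| = 4.

Equivalence classes: [bravo], [charlie=foxtrot], [delta=echo].
Quotient map π: X → X/∼ sends bravo ↦ [bravo], charlie ↦ [charlie=foxtrot], delta ↦ [delta=echo], echo ↦ [delta=echo], foxtrot ↦ [charlie=foxtrot].
For each subset V ⊆ X/∼, compute π^{-1}(V) ⊆ X and check whether π^{-1}(V) ∈ τ. V is open in τ_Q iff π^{-1}(V) ∈ τ.
  V = {}: π^{-1}(V) = ∅ ∈ τ ✓.
  V = {[bravo]}: π^{-1}(V) = {bravo} ∉ τ ✗.
  V = {[charlie=foxtrot]}: π^{-1}(V) = {charlie, foxtrot} ∈ τ ✓.
  V = {[bravo], [charlie=foxtrot]}: π^{-1}(V) = {bravo, charlie, foxtrot} ∈ τ ✓.
  V = {[delta=echo]}: π^{-1}(V) = {delta, echo} ∉ τ ✗.
  V = {[bravo], [delta=echo]}: π^{-1}(V) = {bravo, delta, echo} ∉ τ ✗.
  V = {[charlie=foxtrot], [delta=echo]}: π^{-1}(V) = {charlie, delta, echo, foxtrot} ∉ τ ✗.
  V = {[bravo], [charlie=foxtrot], [delta=echo]}: π^{-1}(V) = {bravo, charlie, delta, echo, foxtrot} ∈ τ ✓.
Open sets in the quotient: τ_Q = {{}, {[charlie=foxtrot]}, {[bravo], [charlie=foxtrot]}, {[bravo], [charlie=foxtrot], [delta=echo]}} (4 elements).


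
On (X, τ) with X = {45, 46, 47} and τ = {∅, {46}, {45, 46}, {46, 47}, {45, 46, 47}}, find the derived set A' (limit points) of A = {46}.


A' = {45, 47}

For each x ∈ X, list the open sets U ∈ τ with x ∈ U, then check whether U ∩ (A ∖ {x}) ≠ ∅ for every such U.
  x = 45: opens ∋ x are {45, 46}, {45, 46, 47}; each meets A ∖ {45}, so x IS a limit point.
  x = 46: open {46} ∋ x has {46} ∩ (A ∖ {46}) = ∅, so x is NOT a limit point.
  x = 47: opens ∋ x are {46, 47}, {45, 46, 47}; each meets A ∖ {47}, so x IS a limit point.
Collecting: A' = {45, 47}.


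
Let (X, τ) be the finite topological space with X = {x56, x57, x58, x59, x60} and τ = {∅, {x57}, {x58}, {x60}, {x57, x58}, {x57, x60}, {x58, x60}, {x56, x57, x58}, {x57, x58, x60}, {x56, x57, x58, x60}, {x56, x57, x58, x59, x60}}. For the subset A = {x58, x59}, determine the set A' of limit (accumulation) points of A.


A' = {x56, x59}

For each x ∈ X, list the open sets U ∈ τ with x ∈ U, then check whether U ∩ (A ∖ {x}) ≠ ∅ for every such U.
  x = x56: opens ∋ x are {x56, x57, x58}, {x56, x57, x58, x60}, {x56, x57, x58, x59, x60}; each meets A ∖ {x56}, so x IS a limit point.
  x = x57: open {x57} ∋ x has {x57} ∩ (A ∖ {x57}) = ∅, so x is NOT a limit point.
  x = x58: open {x58} ∋ x has {x58} ∩ (A ∖ {x58}) = ∅, so x is NOT a limit point.
  x = x59: opens ∋ x are {x56, x57, x58, x59, x60}; each meets A ∖ {x59}, so x IS a limit point.
  x = x60: open {x60} ∋ x has {x60} ∩ (A ∖ {x60}) = ∅, so x is NOT a limit point.
Collecting: A' = {x56, x59}.


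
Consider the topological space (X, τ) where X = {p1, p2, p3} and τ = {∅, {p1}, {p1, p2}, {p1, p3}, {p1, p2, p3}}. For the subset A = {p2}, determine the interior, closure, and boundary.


int(A) = ∅, cl(A) = {p2}, ∂A = {p2}.

Closed sets in (X, τ) are complements of opens:
  closed(X, τ) = {∅, {p2}, {p3}, {p2, p3}, {p1, p2, p3}}.
int(A) = ⋃ {U ∈ τ : U ⊆ A}. Opens contained in A: ∅.
Taking the union of these: int(A) = ∅.
cl(A) = ⋂ {C closed : A ⊆ C}. Closed sets containing A: {p2}, {p2, p3}, {p1, p2, p3}.
Intersecting these: cl(A) = {p2}.
∂A = cl(A) ∖ int(A) = {p2} ∖ ∅ = {p2}.


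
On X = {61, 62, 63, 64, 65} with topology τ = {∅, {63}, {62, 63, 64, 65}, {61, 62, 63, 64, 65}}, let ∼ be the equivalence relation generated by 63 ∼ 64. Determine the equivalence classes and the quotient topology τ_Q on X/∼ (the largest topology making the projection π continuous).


X/∼ = {[61], [62], [63=64], [65]}; |τ_Q| = 3.

Equivalence classes: [61], [62], [63=64], [65].
Quotient map π: X → X/∼ sends 61 ↦ [61], 62 ↦ [62], 63 ↦ [63=64], 64 ↦ [63=64], 65 ↦ [65].
For each subset V ⊆ X/∼, compute π^{-1}(V) ⊆ X and check whether π^{-1}(V) ∈ τ. V is open in τ_Q iff π^{-1}(V) ∈ τ.
  V = {}: π^{-1}(V) = ∅ ∈ τ ✓.
  V = {[61]}: π^{-1}(V) = {61} ∉ τ ✗.
  V = {[62]}: π^{-1}(V) = {62} ∉ τ ✗.
  V = {[61], [62]}: π^{-1}(V) = {61, 62} ∉ τ ✗.
  V = {[63=64]}: π^{-1}(V) = {63, 64} ∉ τ ✗.
  V = {[61], [63=64]}: π^{-1}(V) = {61, 63, 64} ∉ τ ✗.
  V = {[62], [63=64]}: π^{-1}(V) = {62, 63, 64} ∉ τ ✗.
  V = {[61], [62], [63=64]}: π^{-1}(V) = {61, 62, 63, 64} ∉ τ ✗.
  V = {[65]}: π^{-1}(V) = {65} ∉ τ ✗.
  V = {[61], [65]}: π^{-1}(V) = {61, 65} ∉ τ ✗.
  V = {[62], [65]}: π^{-1}(V) = {62, 65} ∉ τ ✗.
  V = {[61], [62], [65]}: π^{-1}(V) = {61, 62, 65} ∉ τ ✗.
  V = {[63=64], [65]}: π^{-1}(V) = {63, 64, 65} ∉ τ ✗.
  V = {[61], [63=64], [65]}: π^{-1}(V) = {61, 63, 64, 65} ∉ τ ✗.
  V = {[62], [63=64], [65]}: π^{-1}(V) = {62, 63, 64, 65} ∈ τ ✓.
  V = {[61], [62], [63=64], [65]}: π^{-1}(V) = {61, 62, 63, 64, 65} ∈ τ ✓.
Open sets in the quotient: τ_Q = {{}, {[62], [63=64], [65]}, {[61], [62], [63=64], [65]}} (3 elements).


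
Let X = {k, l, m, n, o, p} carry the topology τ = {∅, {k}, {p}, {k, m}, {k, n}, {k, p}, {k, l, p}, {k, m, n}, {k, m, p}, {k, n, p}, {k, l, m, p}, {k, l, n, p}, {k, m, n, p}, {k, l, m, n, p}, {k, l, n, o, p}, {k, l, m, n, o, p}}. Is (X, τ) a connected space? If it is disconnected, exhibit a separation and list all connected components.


(X, τ) is connected.

Find clopen sets (U ∈ τ with X ∖ U ∈ τ):
  U = ∅, X ∖ U = {k, l, m, n, o, p} — both open, so U is clopen.
  U = {k, l, m, n, o, p}, X ∖ U = ∅ — both open, so U is clopen.
Only trivial clopens (∅ and X) exist, so (X, τ) is connected.
Compute connected components by grouping points that agree on all clopens:
  component: {k, l, m, n, o, p}


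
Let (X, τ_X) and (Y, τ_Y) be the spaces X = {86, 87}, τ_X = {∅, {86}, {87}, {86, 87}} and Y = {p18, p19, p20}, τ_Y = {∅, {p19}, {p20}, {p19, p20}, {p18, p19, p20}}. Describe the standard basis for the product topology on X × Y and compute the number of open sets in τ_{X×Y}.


Basis B = {∅ × ∅, {86} × {p19}, {86} × {p20}, {87} × {p19}, {87} × {p20}, {86} × {p19, p20}, {86, 87} × {p19}, {86, 87} × {p20}, {87} × {p19, p20}, {86} × {p18, p19, p20}, {87} × {p18, p19, p20}, {86, 87} × {p19, p20}, {86, 87} × {p18, p19, p20}}; |τ_{X×Y}| = 25.

Enumerate products U × V with U ∈ τ_X, V ∈ τ_Y (deduplicated):
  ∅ × ∅ = {} (∅)
  {86} × {p19} = {(86,p19)}
  {86} × {p20} = {(86,p20)}
  {87} × {p19} = {(87,p19)}
  {87} × {p20} = {(87,p20)}
  {86} × {p19, p20} = {(86,p19), (86,p20)}
  {86, 87} × {p19} = {(86,p19), (87,p19)}
  {86, 87} × {p20} = {(86,p20), (87,p20)}
  {87} × {p19, p20} = {(87,p19), (87,p20)}
  {86} × {p18, p19, p20} = {(86,p18), (86,p19), (86,p20)}
  {87} × {p18, p19, p20} = {(87,p18), (87,p19), (87,p20)}
  {86, 87} × {p19, p20} = {(86,p19), (86,p20), (87,p19), (87,p20)}
  {86, 87} × {p18, p19, p20} = {(86,p18), (86,p19), (86,p20), (87,p18), (87,p19), (87,p20)}
These 13 distinct sets form the basis B.
Close under arbitrary unions to get τ_{X×Y}; counting gives |τ_{X×Y}| = 25.


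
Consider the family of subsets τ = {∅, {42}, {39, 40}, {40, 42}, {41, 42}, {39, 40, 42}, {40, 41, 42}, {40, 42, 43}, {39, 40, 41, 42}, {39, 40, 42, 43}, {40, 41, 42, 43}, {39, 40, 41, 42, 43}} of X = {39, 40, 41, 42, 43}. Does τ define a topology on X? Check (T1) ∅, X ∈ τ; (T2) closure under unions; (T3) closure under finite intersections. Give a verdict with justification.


τ is NOT a topology on X.

Axiom (T1): ∅ ∈ τ? Yes; X ∈ τ? Yes.
Axiom (T2/T3): check pairwise unions and intersections of members of τ.
Counterexample for (T3): {39, 40} ∩ {40, 42} = {40} ∉ τ. Therefore τ is NOT a topology.


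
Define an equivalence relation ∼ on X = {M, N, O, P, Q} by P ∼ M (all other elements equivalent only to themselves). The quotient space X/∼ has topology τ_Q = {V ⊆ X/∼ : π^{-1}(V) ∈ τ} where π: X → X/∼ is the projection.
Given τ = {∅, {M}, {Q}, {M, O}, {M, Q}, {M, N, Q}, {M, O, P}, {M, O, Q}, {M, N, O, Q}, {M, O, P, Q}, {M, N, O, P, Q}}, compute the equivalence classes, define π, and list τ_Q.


X/∼ = {[M=P], [N], [O], [Q]}; |τ_Q| = 5.

Equivalence classes: [M=P], [N], [O], [Q].
Quotient map π: X → X/∼ sends M ↦ [M=P], N ↦ [N], O ↦ [O], P ↦ [M=P], Q ↦ [Q].
For each subset V ⊆ X/∼, compute π^{-1}(V) ⊆ X and check whether π^{-1}(V) ∈ τ. V is open in τ_Q iff π^{-1}(V) ∈ τ.
  V = {}: π^{-1}(V) = ∅ ∈ τ ✓.
  V = {[M=P]}: π^{-1}(V) = {M, P} ∉ τ ✗.
  V = {[N]}: π^{-1}(V) = {N} ∉ τ ✗.
  V = {[M=P], [N]}: π^{-1}(V) = {M, N, P} ∉ τ ✗.
  V = {[O]}: π^{-1}(V) = {O} ∉ τ ✗.
  V = {[M=P], [O]}: π^{-1}(V) = {M, O, P} ∈ τ ✓.
  V = {[N], [O]}: π^{-1}(V) = {N, O} ∉ τ ✗.
  V = {[M=P], [N], [O]}: π^{-1}(V) = {M, N, O, P} ∉ τ ✗.
  V = {[Q]}: π^{-1}(V) = {Q} ∈ τ ✓.
  V = {[M=P], [Q]}: π^{-1}(V) = {M, P, Q} ∉ τ ✗.
  V = {[N], [Q]}: π^{-1}(V) = {N, Q} ∉ τ ✗.
  V = {[M=P], [N], [Q]}: π^{-1}(V) = {M, N, P, Q} ∉ τ ✗.
  V = {[O], [Q]}: π^{-1}(V) = {O, Q} ∉ τ ✗.
  V = {[M=P], [O], [Q]}: π^{-1}(V) = {M, O, P, Q} ∈ τ ✓.
  V = {[N], [O], [Q]}: π^{-1}(V) = {N, O, Q} ∉ τ ✗.
  V = {[M=P], [N], [O], [Q]}: π^{-1}(V) = {M, N, O, P, Q} ∈ τ ✓.
Open sets in the quotient: τ_Q = {{}, {[M=P], [O]}, {[Q]}, {[M=P], [O], [Q]}, {[M=P], [N], [O], [Q]}} (5 elements).


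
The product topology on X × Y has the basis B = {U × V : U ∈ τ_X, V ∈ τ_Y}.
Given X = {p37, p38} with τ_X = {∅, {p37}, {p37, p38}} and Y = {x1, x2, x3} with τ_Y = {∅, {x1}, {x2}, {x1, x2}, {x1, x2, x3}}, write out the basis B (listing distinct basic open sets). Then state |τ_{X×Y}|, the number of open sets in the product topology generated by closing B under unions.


Basis B = {∅ × ∅, {p37} × {x1}, {p37} × {x2}, {p37} × {x1, x2}, {p37, p38} × {x1}, {p37, p38} × {x2}, {p37} × {x1, x2, x3}, {p37, p38} × {x1, x2}, {p37, p38} × {x1, x2, x3}}; |τ_{X×Y}| = 14.

Enumerate products U × V with U ∈ τ_X, V ∈ τ_Y (deduplicated):
  ∅ × ∅ = {} (∅)
  {p37} × {x1} = {(p37,x1)}
  {p37} × {x2} = {(p37,x2)}
  {p37} × {x1, x2} = {(p37,x1), (p37,x2)}
  {p37, p38} × {x1} = {(p37,x1), (p38,x1)}
  {p37, p38} × {x2} = {(p37,x2), (p38,x2)}
  {p37} × {x1, x2, x3} = {(p37,x1), (p37,x2), (p37,x3)}
  {p37, p38} × {x1, x2} = {(p37,x1), (p37,x2), (p38,x1), (p38,x2)}
  {p37, p38} × {x1, x2, x3} = {(p37,x1), (p37,x2), (p37,x3), (p38,x1), (p38,x2), (p38,x3)}
These 9 distinct sets form the basis B.
Close under arbitrary unions to get τ_{X×Y}; counting gives |τ_{X×Y}| = 14.


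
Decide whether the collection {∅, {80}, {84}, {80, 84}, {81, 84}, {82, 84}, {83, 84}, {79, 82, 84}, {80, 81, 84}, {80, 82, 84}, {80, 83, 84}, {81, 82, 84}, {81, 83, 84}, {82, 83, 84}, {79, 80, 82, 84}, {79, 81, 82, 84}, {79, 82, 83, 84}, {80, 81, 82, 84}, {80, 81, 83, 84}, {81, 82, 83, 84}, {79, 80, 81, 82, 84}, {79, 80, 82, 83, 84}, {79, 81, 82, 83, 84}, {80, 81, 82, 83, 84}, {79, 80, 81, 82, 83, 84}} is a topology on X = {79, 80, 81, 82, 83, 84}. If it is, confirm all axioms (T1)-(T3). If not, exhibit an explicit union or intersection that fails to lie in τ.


τ is NOT a topology on X.

Axiom (T1): ∅ ∈ τ? Yes; X ∈ τ? Yes.
Axiom (T2/T3): check pairwise unions and intersections of members of τ.
Counterexample for (T2): {80} ∪ {82, 83, 84} = {80, 82, 83, 84} ∉ τ. Therefore τ is NOT a topology.


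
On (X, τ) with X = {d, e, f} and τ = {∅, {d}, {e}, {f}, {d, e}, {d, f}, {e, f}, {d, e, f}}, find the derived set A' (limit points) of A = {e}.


A' = ∅

For each x ∈ X, list the open sets U ∈ τ with x ∈ U, then check whether U ∩ (A ∖ {x}) ≠ ∅ for every such U.
  x = d: open {d} ∋ x has {d} ∩ (A ∖ {d}) = ∅, so x is NOT a limit point.
  x = e: open {e} ∋ x has {e} ∩ (A ∖ {e}) = ∅, so x is NOT a limit point.
  x = f: open {f} ∋ x has {f} ∩ (A ∖ {f}) = ∅, so x is NOT a limit point.
Collecting: A' = ∅.


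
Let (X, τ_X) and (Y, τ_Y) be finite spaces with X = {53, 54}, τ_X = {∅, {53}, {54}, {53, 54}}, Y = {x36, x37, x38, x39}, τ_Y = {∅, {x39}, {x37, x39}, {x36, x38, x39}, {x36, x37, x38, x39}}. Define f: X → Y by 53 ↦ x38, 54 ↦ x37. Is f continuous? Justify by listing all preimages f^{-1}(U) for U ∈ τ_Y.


f IS continuous.

Compute f^{-1}(U) for each U ∈ τ_Y:
  U = ∅: f^{-1}(U) = ∅ ∈ τ_X ✓.
  U = {x39}: f^{-1}(U) = ∅ ∈ τ_X ✓.
  U = {x37, x39}: f^{-1}(U) = {54} ∈ τ_X ✓.
  U = {x36, x38, x39}: f^{-1}(U) = {53} ∈ τ_X ✓.
  U = {x36, x37, x38, x39}: f^{-1}(U) = {53, 54} ∈ τ_X ✓.
Every preimage lies in τ_X, so f IS continuous.


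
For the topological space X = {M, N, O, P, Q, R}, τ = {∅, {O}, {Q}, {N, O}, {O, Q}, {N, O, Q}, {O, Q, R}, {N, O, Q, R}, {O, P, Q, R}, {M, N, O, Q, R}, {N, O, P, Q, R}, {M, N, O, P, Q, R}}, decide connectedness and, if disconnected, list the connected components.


(X, τ) is connected.

Find clopen sets (U ∈ τ with X ∖ U ∈ τ):
  U = ∅, X ∖ U = {M, N, O, P, Q, R} — both open, so U is clopen.
  U = {M, N, O, P, Q, R}, X ∖ U = ∅ — both open, so U is clopen.
Only trivial clopens (∅ and X) exist, so (X, τ) is connected.
Compute connected components by grouping points that agree on all clopens:
  component: {M, N, O, P, Q, R}


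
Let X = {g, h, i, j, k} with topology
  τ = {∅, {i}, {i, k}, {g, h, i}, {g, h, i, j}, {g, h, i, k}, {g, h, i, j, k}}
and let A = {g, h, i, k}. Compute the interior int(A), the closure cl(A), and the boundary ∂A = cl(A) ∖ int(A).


int(A) = {g, h, i, k}, cl(A) = {g, h, i, j, k}, ∂A = {j}.

Closed sets in (X, τ) are complements of opens:
  closed(X, τ) = {∅, {j}, {k}, {j, k}, {g, h, j}, {g, h, j, k}, {g, h, i, j, k}}.
int(A) = ⋃ {U ∈ τ : U ⊆ A}. Opens contained in A: ∅, {i}, {i, k}, {g, h, i}, {g, h, i, k}.
Taking the union of these: int(A) = {g, h, i, k}.
cl(A) = ⋂ {C closed : A ⊆ C}. Closed sets containing A: {g, h, i, j, k}.
Intersecting these: cl(A) = {g, h, i, j, k}.
∂A = cl(A) ∖ int(A) = {g, h, i, j, k} ∖ {g, h, i, k} = {j}.


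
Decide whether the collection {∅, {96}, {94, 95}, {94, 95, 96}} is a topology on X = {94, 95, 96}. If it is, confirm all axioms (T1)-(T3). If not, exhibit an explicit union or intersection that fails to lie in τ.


τ IS a topology on X.

Axiom (T1): ∅ ∈ τ? Yes; X ∈ τ? Yes.
Axiom (T2/T3): check pairwise unions and intersections of members of τ.
All pairwise intersections and unions checked — each lies in τ. Therefore τ satisfies (T1), (T2), (T3): it IS a topology on X.


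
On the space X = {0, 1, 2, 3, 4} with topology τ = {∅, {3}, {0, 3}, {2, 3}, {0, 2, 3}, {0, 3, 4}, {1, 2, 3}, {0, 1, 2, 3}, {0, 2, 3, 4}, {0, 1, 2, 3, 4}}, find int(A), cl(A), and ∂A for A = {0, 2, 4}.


int(A) = ∅, cl(A) = {0, 1, 2, 4}, ∂A = {0, 1, 2, 4}.

Closed sets in (X, τ) are complements of opens:
  closed(X, τ) = {∅, {1}, {4}, {0, 4}, {1, 2}, {1, 4}, {0, 1, 4}, {1, 2, 4}, {0, 1, 2, 4}, {0, 1, 2, 3, 4}}.
int(A) = ⋃ {U ∈ τ : U ⊆ A}. Opens contained in A: ∅.
Taking the union of these: int(A) = ∅.
cl(A) = ⋂ {C closed : A ⊆ C}. Closed sets containing A: {0, 1, 2, 4}, {0, 1, 2, 3, 4}.
Intersecting these: cl(A) = {0, 1, 2, 4}.
∂A = cl(A) ∖ int(A) = {0, 1, 2, 4} ∖ ∅ = {0, 1, 2, 4}.


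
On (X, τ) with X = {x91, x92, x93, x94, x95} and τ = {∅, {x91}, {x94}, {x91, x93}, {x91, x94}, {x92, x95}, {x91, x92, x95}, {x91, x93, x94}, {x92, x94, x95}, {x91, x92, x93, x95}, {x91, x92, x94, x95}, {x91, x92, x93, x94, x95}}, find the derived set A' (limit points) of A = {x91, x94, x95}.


A' = {x92, x93}

For each x ∈ X, list the open sets U ∈ τ with x ∈ U, then check whether U ∩ (A ∖ {x}) ≠ ∅ for every such U.
  x = x91: open {x91} ∋ x has {x91} ∩ (A ∖ {x91}) = ∅, so x is NOT a limit point.
  x = x92: opens ∋ x are {x92, x95}, {x91, x92, x95}, {x92, x94, x95}, {x91, x92, x93, x95}, {x91, x92, x94, x95}, {x91, x92, x93, x94, x95}; each meets A ∖ {x92}, so x IS a limit point.
  x = x93: opens ∋ x are {x91, x93}, {x91, x93, x94}, {x91, x92, x93, x95}, {x91, x92, x93, x94, x95}; each meets A ∖ {x93}, so x IS a limit point.
  x = x94: open {x94} ∋ x has {x94} ∩ (A ∖ {x94}) = ∅, so x is NOT a limit point.
  x = x95: open {x92, x95} ∋ x has {x92, x95} ∩ (A ∖ {x95}) = ∅, so x is NOT a limit point.
Collecting: A' = {x92, x93}.


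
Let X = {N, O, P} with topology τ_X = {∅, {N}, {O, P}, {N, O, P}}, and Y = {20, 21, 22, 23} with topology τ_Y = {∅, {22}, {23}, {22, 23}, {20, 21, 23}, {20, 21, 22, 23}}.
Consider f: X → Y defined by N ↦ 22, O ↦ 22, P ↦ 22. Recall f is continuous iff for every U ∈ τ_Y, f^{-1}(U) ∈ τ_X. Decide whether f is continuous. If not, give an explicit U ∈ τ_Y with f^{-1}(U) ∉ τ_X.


f IS continuous.

Compute f^{-1}(U) for each U ∈ τ_Y:
  U = ∅: f^{-1}(U) = ∅ ∈ τ_X ✓.
  U = {22}: f^{-1}(U) = {N, O, P} ∈ τ_X ✓.
  U = {23}: f^{-1}(U) = ∅ ∈ τ_X ✓.
  U = {22, 23}: f^{-1}(U) = {N, O, P} ∈ τ_X ✓.
  U = {20, 21, 23}: f^{-1}(U) = ∅ ∈ τ_X ✓.
  U = {20, 21, 22, 23}: f^{-1}(U) = {N, O, P} ∈ τ_X ✓.
Every preimage lies in τ_X, so f IS continuous.


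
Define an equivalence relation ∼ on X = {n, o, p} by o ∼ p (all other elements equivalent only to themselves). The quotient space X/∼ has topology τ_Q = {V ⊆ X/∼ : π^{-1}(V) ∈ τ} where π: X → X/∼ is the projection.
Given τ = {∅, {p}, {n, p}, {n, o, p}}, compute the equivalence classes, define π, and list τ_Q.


X/∼ = {[n], [o=p]}; |τ_Q| = 2.

Equivalence classes: [n], [o=p].
Quotient map π: X → X/∼ sends n ↦ [n], o ↦ [o=p], p ↦ [o=p].
For each subset V ⊆ X/∼, compute π^{-1}(V) ⊆ X and check whether π^{-1}(V) ∈ τ. V is open in τ_Q iff π^{-1}(V) ∈ τ.
  V = {}: π^{-1}(V) = ∅ ∈ τ ✓.
  V = {[n]}: π^{-1}(V) = {n} ∉ τ ✗.
  V = {[o=p]}: π^{-1}(V) = {o, p} ∉ τ ✗.
  V = {[n], [o=p]}: π^{-1}(V) = {n, o, p} ∈ τ ✓.
Open sets in the quotient: τ_Q = {{}, {[n], [o=p]}} (2 elements).


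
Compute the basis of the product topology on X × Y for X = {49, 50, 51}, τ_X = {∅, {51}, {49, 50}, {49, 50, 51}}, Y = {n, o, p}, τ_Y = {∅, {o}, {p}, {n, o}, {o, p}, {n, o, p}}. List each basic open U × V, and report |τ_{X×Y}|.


Basis B = {∅ × ∅, {51} × {o}, {51} × {p}, {49, 50} × {o}, {49, 50} × {p}, {51} × {n, o}, {51} × {o, p}, {49, 50, 51} × {o}, {49, 50, 51} × {p}, {51} × {n, o, p}, {49, 50} × {n, o}, {49, 50} × {o, p}, {49, 50} × {n, o, p}, {49, 50, 51} × {n, o}, {49, 50, 51} × {o, p}, {49, 50, 51} × {n, o, p}}; |τ_{X×Y}| = 36.

Enumerate products U × V with U ∈ τ_X, V ∈ τ_Y (deduplicated):
  ∅ × ∅ = {} (∅)
  {51} × {o} = {(51,o)}
  {51} × {p} = {(51,p)}
  {49, 50} × {o} = {(49,o), (50,o)}
  {49, 50} × {p} = {(49,p), (50,p)}
  {51} × {n, o} = {(51,n), (51,o)}
  {51} × {o, p} = {(51,o), (51,p)}
  {49, 50, 51} × {o} = {(49,o), (50,o), (51,o)}
  {49, 50, 51} × {p} = {(49,p), (50,p), (51,p)}
  {51} × {n, o, p} = {(51,n), (51,o), (51,p)}
  {49, 50} × {n, o} = {(49,n), (49,o), (50,n), (50,o)}
  {49, 50} × {o, p} = {(49,o), (49,p), (50,o), (50,p)}
  {49, 50} × {n, o, p} = {(49,n), (49,o), (49,p), (50,n), (50,o), (50,p)}
  {49, 50, 51} × {n, o} = {(49,n), (49,o), (50,n), (50,o), (51,n), (51,o)}
  {49, 50, 51} × {o, p} = {(49,o), (49,p), (50,o), (50,p), (51,o), (51,p)}
  {49, 50, 51} × {n, o, p} = {(49,n), (49,o), (49,p), (50,n), (50,o), (50,p), (51,n), (51,o), (51,p)}
These 16 distinct sets form the basis B.
Close under arbitrary unions to get τ_{X×Y}; counting gives |τ_{X×Y}| = 36.


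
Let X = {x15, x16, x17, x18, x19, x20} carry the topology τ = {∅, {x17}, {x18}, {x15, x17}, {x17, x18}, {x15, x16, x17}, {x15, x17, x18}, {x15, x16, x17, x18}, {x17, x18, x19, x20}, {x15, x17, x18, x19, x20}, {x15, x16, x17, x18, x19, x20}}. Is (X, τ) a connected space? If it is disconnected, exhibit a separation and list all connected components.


(X, τ) is connected.

Find clopen sets (U ∈ τ with X ∖ U ∈ τ):
  U = ∅, X ∖ U = {x15, x16, x17, x18, x19, x20} — both open, so U is clopen.
  U = {x15, x16, x17, x18, x19, x20}, X ∖ U = ∅ — both open, so U is clopen.
Only trivial clopens (∅ and X) exist, so (X, τ) is connected.
Compute connected components by grouping points that agree on all clopens:
  component: {x15, x16, x17, x18, x19, x20}


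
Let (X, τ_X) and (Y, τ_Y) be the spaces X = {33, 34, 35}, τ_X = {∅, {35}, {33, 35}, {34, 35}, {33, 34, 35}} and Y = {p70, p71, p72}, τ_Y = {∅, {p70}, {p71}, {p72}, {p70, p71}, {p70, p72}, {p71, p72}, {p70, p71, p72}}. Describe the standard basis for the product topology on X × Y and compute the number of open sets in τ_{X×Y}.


Basis B = {∅ × ∅, {35} × {p70}, {35} × {p71}, {35} × {p72}, {33, 35} × {p70}, {33, 35} × {p71}, {33, 35} × {p72}, {34, 35} × {p70}, {34, 35} × {p71}, {34, 35} × {p72}, {35} × {p70, p71}, {35} × {p70, p72}, {35} × {p71, p72}, {33, 34, 35} × {p70}, {33, 34, 35} × {p71}, {33, 34, 35} × {p72}, {35} × {p70, p71, p72}, {33, 35} × {p70, p71}, {33, 35} × {p70, p72}, {33, 35} × {p71, p72}, {34, 35} × {p70, p71}, {34, 35} × {p70, p72}, {34, 35} × {p71, p72}, {33, 35} × {p70, p71, p72}, {33, 34, 35} × {p70, p71}, {33, 34, 35} × {p70, p72}, {33, 34, 35} × {p71, p72}, {34, 35} × {p70, p71, p72}, {33, 34, 35} × {p70, p71, p72}}; |τ_{X×Y}| = 125.

Enumerate products U × V with U ∈ τ_X, V ∈ τ_Y (deduplicated):
  ∅ × ∅ = {} (∅)
  {35} × {p70} = {(35,p70)}
  {35} × {p71} = {(35,p71)}
  {35} × {p72} = {(35,p72)}
  {33, 35} × {p70} = {(33,p70), (35,p70)}
  {33, 35} × {p71} = {(33,p71), (35,p71)}
  {33, 35} × {p72} = {(33,p72), (35,p72)}
  {34, 35} × {p70} = {(34,p70), (35,p70)}
  {34, 35} × {p71} = {(34,p71), (35,p71)}
  {34, 35} × {p72} = {(34,p72), (35,p72)}
  {35} × {p70, p71} = {(35,p70), (35,p71)}
  {35} × {p70, p72} = {(35,p70), (35,p72)}
  {35} × {p71, p72} = {(35,p71), (35,p72)}
  {33, 34, 35} × {p70} = {(33,p70), (34,p70), (35,p70)}
  {33, 34, 35} × {p71} = {(33,p71), (34,p71), (35,p71)}
  {33, 34, 35} × {p72} = {(33,p72), (34,p72), (35,p72)}
  {35} × {p70, p71, p72} = {(35,p70), (35,p71), (35,p72)}
  {33, 35} × {p70, p71} = {(33,p70), (33,p71), (35,p70), (35,p71)}
  {33, 35} × {p70, p72} = {(33,p70), (33,p72), (35,p70), (35,p72)}
  {33, 35} × {p71, p72} = {(33,p71), (33,p72), (35,p71), (35,p72)}
  {34, 35} × {p70, p71} = {(34,p70), (34,p71), (35,p70), (35,p71)}
  {34, 35} × {p70, p72} = {(34,p70), (34,p72), (35,p70), (35,p72)}
  {34, 35} × {p71, p72} = {(34,p71), (34,p72), (35,p71), (35,p72)}
  {33, 35} × {p70, p71, p72} = {(33,p70), (33,p71), (33,p72), (35,p70), (35,p71), (35,p72)}
  {33, 34, 35} × {p70, p71} = {(33,p70), (33,p71), (34,p70), (34,p71), (35,p70), (35,p71)}
  {33, 34, 35} × {p70, p72} = {(33,p70), (33,p72), (34,p70), (34,p72), (35,p70), (35,p72)}
  {33, 34, 35} × {p71, p72} = {(33,p71), (33,p72), (34,p71), (34,p72), (35,p71), (35,p72)}
  {34, 35} × {p70, p71, p72} = {(34,p70), (34,p71), (34,p72), (35,p70), (35,p71), (35,p72)}
  {33, 34, 35} × {p70, p71, p72} = {(33,p70), (33,p71), (33,p72), (34,p70), (34,p71), (34,p72), (35,p70), (35,p71), (35,p72)}
These 29 distinct sets form the basis B.
Close under arbitrary unions to get τ_{X×Y}; counting gives |τ_{X×Y}| = 125.


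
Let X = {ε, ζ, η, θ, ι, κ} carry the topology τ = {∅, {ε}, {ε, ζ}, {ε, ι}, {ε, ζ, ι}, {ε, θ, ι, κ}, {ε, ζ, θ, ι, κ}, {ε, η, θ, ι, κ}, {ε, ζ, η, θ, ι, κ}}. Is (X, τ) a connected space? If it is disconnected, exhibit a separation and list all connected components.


(X, τ) is connected.

Find clopen sets (U ∈ τ with X ∖ U ∈ τ):
  U = ∅, X ∖ U = {ε, ζ, η, θ, ι, κ} — both open, so U is clopen.
  U = {ε, ζ, η, θ, ι, κ}, X ∖ U = ∅ — both open, so U is clopen.
Only trivial clopens (∅ and X) exist, so (X, τ) is connected.
Compute connected components by grouping points that agree on all clopens:
  component: {ε, ζ, η, θ, ι, κ}


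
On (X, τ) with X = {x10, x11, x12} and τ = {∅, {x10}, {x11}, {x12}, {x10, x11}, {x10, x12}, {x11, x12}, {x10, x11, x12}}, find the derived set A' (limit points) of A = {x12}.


A' = ∅

For each x ∈ X, list the open sets U ∈ τ with x ∈ U, then check whether U ∩ (A ∖ {x}) ≠ ∅ for every such U.
  x = x10: open {x10} ∋ x has {x10} ∩ (A ∖ {x10}) = ∅, so x is NOT a limit point.
  x = x11: open {x11} ∋ x has {x11} ∩ (A ∖ {x11}) = ∅, so x is NOT a limit point.
  x = x12: open {x12} ∋ x has {x12} ∩ (A ∖ {x12}) = ∅, so x is NOT a limit point.
Collecting: A' = ∅.


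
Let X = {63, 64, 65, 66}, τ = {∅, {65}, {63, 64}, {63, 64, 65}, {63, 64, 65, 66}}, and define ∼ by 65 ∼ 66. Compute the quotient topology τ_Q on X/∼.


X/∼ = {[63], [64], [65=66]}; |τ_Q| = 3.

Equivalence classes: [63], [64], [65=66].
Quotient map π: X → X/∼ sends 63 ↦ [63], 64 ↦ [64], 65 ↦ [65=66], 66 ↦ [65=66].
For each subset V ⊆ X/∼, compute π^{-1}(V) ⊆ X and check whether π^{-1}(V) ∈ τ. V is open in τ_Q iff π^{-1}(V) ∈ τ.
  V = {}: π^{-1}(V) = ∅ ∈ τ ✓.
  V = {[63]}: π^{-1}(V) = {63} ∉ τ ✗.
  V = {[64]}: π^{-1}(V) = {64} ∉ τ ✗.
  V = {[63], [64]}: π^{-1}(V) = {63, 64} ∈ τ ✓.
  V = {[65=66]}: π^{-1}(V) = {65, 66} ∉ τ ✗.
  V = {[63], [65=66]}: π^{-1}(V) = {63, 65, 66} ∉ τ ✗.
  V = {[64], [65=66]}: π^{-1}(V) = {64, 65, 66} ∉ τ ✗.
  V = {[63], [64], [65=66]}: π^{-1}(V) = {63, 64, 65, 66} ∈ τ ✓.
Open sets in the quotient: τ_Q = {{}, {[63], [64]}, {[63], [64], [65=66]}} (3 elements).


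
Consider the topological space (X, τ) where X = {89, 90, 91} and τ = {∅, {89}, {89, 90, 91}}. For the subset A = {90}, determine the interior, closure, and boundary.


int(A) = ∅, cl(A) = {90, 91}, ∂A = {90, 91}.

Closed sets in (X, τ) are complements of opens:
  closed(X, τ) = {∅, {90, 91}, {89, 90, 91}}.
int(A) = ⋃ {U ∈ τ : U ⊆ A}. Opens contained in A: ∅.
Taking the union of these: int(A) = ∅.
cl(A) = ⋂ {C closed : A ⊆ C}. Closed sets containing A: {90, 91}, {89, 90, 91}.
Intersecting these: cl(A) = {90, 91}.
∂A = cl(A) ∖ int(A) = {90, 91} ∖ ∅ = {90, 91}.


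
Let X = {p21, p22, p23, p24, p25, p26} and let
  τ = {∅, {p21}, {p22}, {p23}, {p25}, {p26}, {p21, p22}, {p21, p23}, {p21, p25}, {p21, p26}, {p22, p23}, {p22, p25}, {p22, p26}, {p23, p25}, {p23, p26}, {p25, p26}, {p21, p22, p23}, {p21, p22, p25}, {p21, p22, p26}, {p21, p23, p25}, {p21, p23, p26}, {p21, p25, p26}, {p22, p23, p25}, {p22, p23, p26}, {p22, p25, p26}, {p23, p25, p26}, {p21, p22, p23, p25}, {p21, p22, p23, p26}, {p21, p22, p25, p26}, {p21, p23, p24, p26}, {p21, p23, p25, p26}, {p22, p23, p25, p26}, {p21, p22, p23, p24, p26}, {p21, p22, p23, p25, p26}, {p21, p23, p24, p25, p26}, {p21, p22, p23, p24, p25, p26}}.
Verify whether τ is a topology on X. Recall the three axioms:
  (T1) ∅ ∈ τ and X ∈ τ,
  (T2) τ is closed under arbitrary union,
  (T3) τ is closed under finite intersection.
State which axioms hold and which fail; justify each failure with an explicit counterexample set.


τ IS a topology on X.

Axiom (T1): ∅ ∈ τ? Yes; X ∈ τ? Yes.
Axiom (T2/T3): check pairwise unions and intersections of members of τ.
All pairwise intersections and unions checked — each lies in τ. Therefore τ satisfies (T1), (T2), (T3): it IS a topology on X.


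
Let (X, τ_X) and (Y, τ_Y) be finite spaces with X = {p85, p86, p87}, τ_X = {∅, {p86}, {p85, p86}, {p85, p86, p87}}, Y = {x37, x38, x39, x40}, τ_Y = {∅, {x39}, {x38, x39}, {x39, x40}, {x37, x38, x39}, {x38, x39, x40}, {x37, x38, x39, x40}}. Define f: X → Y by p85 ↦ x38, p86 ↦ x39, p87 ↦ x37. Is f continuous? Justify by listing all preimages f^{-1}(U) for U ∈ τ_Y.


f IS continuous.

Compute f^{-1}(U) for each U ∈ τ_Y:
  U = ∅: f^{-1}(U) = ∅ ∈ τ_X ✓.
  U = {x39}: f^{-1}(U) = {p86} ∈ τ_X ✓.
  U = {x38, x39}: f^{-1}(U) = {p85, p86} ∈ τ_X ✓.
  U = {x39, x40}: f^{-1}(U) = {p86} ∈ τ_X ✓.
  U = {x37, x38, x39}: f^{-1}(U) = {p85, p86, p87} ∈ τ_X ✓.
  U = {x38, x39, x40}: f^{-1}(U) = {p85, p86} ∈ τ_X ✓.
  U = {x37, x38, x39, x40}: f^{-1}(U) = {p85, p86, p87} ∈ τ_X ✓.
Every preimage lies in τ_X, so f IS continuous.


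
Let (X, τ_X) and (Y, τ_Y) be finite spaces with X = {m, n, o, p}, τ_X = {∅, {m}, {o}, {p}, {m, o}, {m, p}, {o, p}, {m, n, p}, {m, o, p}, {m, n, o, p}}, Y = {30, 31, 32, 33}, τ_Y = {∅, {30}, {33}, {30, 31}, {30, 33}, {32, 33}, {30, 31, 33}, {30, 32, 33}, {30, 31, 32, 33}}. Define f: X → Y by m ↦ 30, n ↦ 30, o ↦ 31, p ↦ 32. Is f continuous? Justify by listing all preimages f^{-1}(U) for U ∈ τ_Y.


f is NOT continuous.

Compute f^{-1}(U) for each U ∈ τ_Y:
  U = ∅: f^{-1}(U) = ∅ ∈ τ_X ✓.
  U = {30}: f^{-1}(U) = {m, n} ∉ τ_X ✗.
  U = {33}: f^{-1}(U) = ∅ ∈ τ_X ✓.
  U = {30, 31}: f^{-1}(U) = {m, n, o} ∉ τ_X ✗.
  U = {30, 33}: f^{-1}(U) = {m, n} ∉ τ_X ✗.
  U = {32, 33}: f^{-1}(U) = {p} ∈ τ_X ✓.
  U = {30, 31, 33}: f^{-1}(U) = {m, n, o} ∉ τ_X ✗.
  U = {30, 32, 33}: f^{-1}(U) = {m, n, p} ∈ τ_X ✓.
  U = {30, 31, 32, 33}: f^{-1}(U) = {m, n, o, p} ∈ τ_X ✓.
Found U = {30} with f^{-1}(U) = {m, n} not in τ_X. Therefore f is NOT continuous.


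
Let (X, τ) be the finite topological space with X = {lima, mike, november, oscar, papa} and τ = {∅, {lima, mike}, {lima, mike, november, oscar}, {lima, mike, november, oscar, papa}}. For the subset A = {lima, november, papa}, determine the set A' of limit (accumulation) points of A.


A' = {mike, november, oscar, papa}

For each x ∈ X, list the open sets U ∈ τ with x ∈ U, then check whether U ∩ (A ∖ {x}) ≠ ∅ for every such U.
  x = lima: open {lima, mike} ∋ x has {lima, mike} ∩ (A ∖ {lima}) = ∅, so x is NOT a limit point.
  x = mike: opens ∋ x are {lima, mike}, {lima, mike, november, oscar}, {lima, mike, november, oscar, papa}; each meets A ∖ {mike}, so x IS a limit point.
  x = november: opens ∋ x are {lima, mike, november, oscar}, {lima, mike, november, oscar, papa}; each meets A ∖ {november}, so x IS a limit point.
  x = oscar: opens ∋ x are {lima, mike, november, oscar}, {lima, mike, november, oscar, papa}; each meets A ∖ {oscar}, so x IS a limit point.
  x = papa: opens ∋ x are {lima, mike, november, oscar, papa}; each meets A ∖ {papa}, so x IS a limit point.
Collecting: A' = {mike, november, oscar, papa}.


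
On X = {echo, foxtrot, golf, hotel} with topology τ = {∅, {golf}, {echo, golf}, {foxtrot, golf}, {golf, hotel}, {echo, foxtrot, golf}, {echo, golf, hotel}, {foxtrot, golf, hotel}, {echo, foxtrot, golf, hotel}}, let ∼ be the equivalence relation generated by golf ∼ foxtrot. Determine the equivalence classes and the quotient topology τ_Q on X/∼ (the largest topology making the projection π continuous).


X/∼ = {[echo], [foxtrot=golf], [hotel]}; |τ_Q| = 5.

Equivalence classes: [echo], [foxtrot=golf], [hotel].
Quotient map π: X → X/∼ sends echo ↦ [echo], foxtrot ↦ [foxtrot=golf], golf ↦ [foxtrot=golf], hotel ↦ [hotel].
For each subset V ⊆ X/∼, compute π^{-1}(V) ⊆ X and check whether π^{-1}(V) ∈ τ. V is open in τ_Q iff π^{-1}(V) ∈ τ.
  V = {}: π^{-1}(V) = ∅ ∈ τ ✓.
  V = {[echo]}: π^{-1}(V) = {echo} ∉ τ ✗.
  V = {[foxtrot=golf]}: π^{-1}(V) = {foxtrot, golf} ∈ τ ✓.
  V = {[echo], [foxtrot=golf]}: π^{-1}(V) = {echo, foxtrot, golf} ∈ τ ✓.
  V = {[hotel]}: π^{-1}(V) = {hotel} ∉ τ ✗.
  V = {[echo], [hotel]}: π^{-1}(V) = {echo, hotel} ∉ τ ✗.
  V = {[foxtrot=golf], [hotel]}: π^{-1}(V) = {foxtrot, golf, hotel} ∈ τ ✓.
  V = {[echo], [foxtrot=golf], [hotel]}: π^{-1}(V) = {echo, foxtrot, golf, hotel} ∈ τ ✓.
Open sets in the quotient: τ_Q = {{}, {[foxtrot=golf]}, {[echo], [foxtrot=golf]}, {[foxtrot=golf], [hotel]}, {[echo], [foxtrot=golf], [hotel]}} (5 elements).


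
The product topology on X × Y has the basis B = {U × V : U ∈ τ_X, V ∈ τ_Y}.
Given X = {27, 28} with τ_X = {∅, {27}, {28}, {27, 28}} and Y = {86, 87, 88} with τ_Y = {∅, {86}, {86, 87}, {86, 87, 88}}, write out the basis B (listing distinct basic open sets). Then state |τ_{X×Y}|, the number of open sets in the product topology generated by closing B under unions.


Basis B = {∅ × ∅, {27} × {86}, {28} × {86}, {27} × {86, 87}, {27, 28} × {86}, {28} × {86, 87}, {27} × {86, 87, 88}, {28} × {86, 87, 88}, {27, 28} × {86, 87}, {27, 28} × {86, 87, 88}}; |τ_{X×Y}| = 16.

Enumerate products U × V with U ∈ τ_X, V ∈ τ_Y (deduplicated):
  ∅ × ∅ = {} (∅)
  {27} × {86} = {(27,86)}
  {28} × {86} = {(28,86)}
  {27} × {86, 87} = {(27,86), (27,87)}
  {27, 28} × {86} = {(27,86), (28,86)}
  {28} × {86, 87} = {(28,86), (28,87)}
  {27} × {86, 87, 88} = {(27,86), (27,87), (27,88)}
  {28} × {86, 87, 88} = {(28,86), (28,87), (28,88)}
  {27, 28} × {86, 87} = {(27,86), (27,87), (28,86), (28,87)}
  {27, 28} × {86, 87, 88} = {(27,86), (27,87), (27,88), (28,86), (28,87), (28,88)}
These 10 distinct sets form the basis B.
Close under arbitrary unions to get τ_{X×Y}; counting gives |τ_{X×Y}| = 16.


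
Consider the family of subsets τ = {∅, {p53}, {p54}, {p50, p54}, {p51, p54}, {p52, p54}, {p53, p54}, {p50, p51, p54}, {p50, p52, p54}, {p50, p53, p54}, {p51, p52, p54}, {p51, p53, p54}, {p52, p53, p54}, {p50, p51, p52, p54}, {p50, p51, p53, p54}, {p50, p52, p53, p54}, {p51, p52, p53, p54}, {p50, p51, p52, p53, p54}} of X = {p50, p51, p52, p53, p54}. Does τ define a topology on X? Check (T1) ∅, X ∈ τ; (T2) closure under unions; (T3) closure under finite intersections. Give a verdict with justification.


τ IS a topology on X.

Axiom (T1): ∅ ∈ τ? Yes; X ∈ τ? Yes.
Axiom (T2/T3): check pairwise unions and intersections of members of τ.
All pairwise intersections and unions checked — each lies in τ. Therefore τ satisfies (T1), (T2), (T3): it IS a topology on X.
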